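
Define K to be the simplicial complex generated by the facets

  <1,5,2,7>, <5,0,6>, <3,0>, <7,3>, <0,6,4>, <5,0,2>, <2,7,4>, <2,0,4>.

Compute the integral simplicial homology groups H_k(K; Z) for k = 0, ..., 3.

Order the vertices as 0 < 1 < 2 < 3 < 4 < 5 < 6 < 7. Listing each simplex with vertices in this order, K has dimension 3 with simplices:

  0-simplices (8): [0], [1], [2], [3], [4], [5], [6], [7]
  1-simplices (16): [0,2], [0,3], [0,4], [0,5], [0,6], [1,2], [1,5], [1,7], [2,4], [2,5], [2,7], [3,7], [4,6], [4,7], [5,6], [5,7]
  2-simplices (9): [0,2,4], [0,2,5], [0,4,6], [0,5,6], [1,2,5], [1,2,7], [1,5,7], [2,4,7], [2,5,7]
  3-simplices (1): [1,2,5,7]

Hence C_0 ≅ Z^8, C_1 ≅ Z^16, C_2 ≅ Z^9, C_3 ≅ Z^1.

∂_1: C_1 → C_0 is given by ∂[p,q] = [q] − [p]. For instance
  ∂[0,3] = [3] − [0].
As a 8×16 matrix over Z this has rank 7, with invariant factors (1,1,1,1,1,1,1).

Boundary ∂_2: C_2 → C_1 sends each 2-simplex [p,q,r] to [q,r] − [p,r] + [p,q]. For instance
  ∂[2,5,7] = [5,7] − [2,7] + [2,5],
  ∂[1,5,7] = [5,7] − [1,7] + [1,5].
The 16×9 boundary matrix has rank 8 and Smith normal form diag(1,1,1,1,1,1,1,1).

The boundary map ∂_3: C_3 → C_2 sends each 3-simplex σ to the alternating sum Σ_i (−1)^i (σ with its i-th vertex removed). For instance
  ∂[1,2,5,7] = [2,5,7] − [1,5,7] + [1,2,7] − [1,2,5].
As a 9×1 matrix over Z this has rank 1, with invariant factors (1).

Now H_k = ker ∂_k / im ∂_{k+1}, so:

  H_0: rank C_0 − rank ∂_1 = 8 − 7 = 1, and the invariant factors of ∂_1 are all 1, so H_0 = Z.
  H_1: rank ker ∂_1 − rank ∂_2 = (16 − 7) − 8 = 1, and the invariant factors of ∂_2 are all 1, so H_1 = Z.
  H_2: rank ker ∂_2 − rank ∂_3 = (9 − 8) − 1 = 0, and the invariant factors of ∂_3 are all 1, so H_2 = 0.
  H_3: rank ker ∂_3 − rank ∂_4 = (1 − 1) − 0 = 0, and there is no ∂_4, so H_3 = 0.

H_0 ≅ Z,  H_1 ≅ Z,  H_2 = 0,  H_3 = 0.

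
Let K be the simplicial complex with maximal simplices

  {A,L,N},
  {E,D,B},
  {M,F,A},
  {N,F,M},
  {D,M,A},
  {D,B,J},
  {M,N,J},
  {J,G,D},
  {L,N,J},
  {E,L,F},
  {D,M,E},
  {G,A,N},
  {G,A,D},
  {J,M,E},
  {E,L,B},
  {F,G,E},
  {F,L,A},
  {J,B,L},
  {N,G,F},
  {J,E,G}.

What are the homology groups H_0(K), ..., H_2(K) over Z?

Fix the vertex order A < B < D < E < F < G < J < L < M < N and write every simplex with vertices in increasing order. Then dim K = 2 and the simplices of K are:

  0-simplices (10): A, B, D, E, F, G, J, L, M, N
  1-simplices (30): AD, AF, AG, AL, AM, AN, BD, BE, BJ, BL, DE, DG, DJ, DM, EF, EG, EJ, EL, EM, FG, FL, FM, FN, GJ, GN, JL, JM, JN, LN, MN
  2-simplices (20): ADG, ADM, AFL, AFM, AGN, ALN, BDE, BDJ, BEL, BJL, DEM, DGJ, EFG, EFL, EGJ, EJM, FGN, FMN, JLN, JMN

so the chain groups are C_0 ≅ Z^10, C_1 ≅ Z^30, C_2 ≅ Z^20.

∂_1: C_1 → C_0 maps an edge to its endpoints' difference, ∂[p,q] = q − p. For instance
  ∂EF = F − E.
The resulting 10×30 matrix has rank 9, and its Smith normal form has invariant factors (1,1,1,1,1,1,1,1,1).

The boundary map ∂_2: C_2 → C_1 sends each 2-simplex [p,q,r] to [q,r] − [p,r] + [p,q]. For instance
  ∂BEL = EL − BL + BE,
  ∂EJM = JM − EM + EJ.
The 30×20 boundary matrix has rank 20 and Smith normal form diag(1,1,1,1,1,1,1,1,1,1,1,1,1,1,1,1,1,1,1,2).

Now H_k = ker ∂_k / im ∂_{k+1}, so:

  H_0: rank C_0 − rank ∂_1 = 10 − 9 = 1, and the invariant factors of ∂_1 are all 1, so H_0 = Z.
  H_1: rank ker ∂_1 − rank ∂_2 = (30 − 9) − 20 = 1, and ∂_2 has invariant factor 2 > 1, so H_1 = Z ⊕ Z/2Z.
  H_2: rank ker ∂_2 − rank ∂_3 = (20 − 20) − 0 = 0, and there is no ∂_3, so H_2 = 0.

H_0 ≅ Z,  H_1 ≅ Z ⊕ Z/2Z,  H_2 = 0.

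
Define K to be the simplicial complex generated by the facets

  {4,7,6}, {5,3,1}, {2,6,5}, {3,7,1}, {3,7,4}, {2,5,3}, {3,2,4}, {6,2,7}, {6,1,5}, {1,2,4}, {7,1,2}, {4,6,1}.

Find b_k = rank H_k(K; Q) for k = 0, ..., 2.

b_0 = 1, b_1 = 0, b_2 = 0.

K has 7 vertices, 18 edges, 12 triangles.
rank ∂_0 = 0, rank ∂_1 = 6 ⇒ b_0 = 7 − 0 − 6 = 1; all invariant factors of ∂_1 are 1 so no torsion. So H_0 = Z.
rank ∂_1 = 6, rank ∂_2 = 12 ⇒ b_1 = 18 − 6 − 12 = 0; ∂_2 has invariant factor(s) [2] giving torsion. So H_1 = Z/2Z.
rank ∂_2 = 12, rank ∂_3 = 0 ⇒ b_2 = 12 − 12 − 0 = 0. So H_2 = 0.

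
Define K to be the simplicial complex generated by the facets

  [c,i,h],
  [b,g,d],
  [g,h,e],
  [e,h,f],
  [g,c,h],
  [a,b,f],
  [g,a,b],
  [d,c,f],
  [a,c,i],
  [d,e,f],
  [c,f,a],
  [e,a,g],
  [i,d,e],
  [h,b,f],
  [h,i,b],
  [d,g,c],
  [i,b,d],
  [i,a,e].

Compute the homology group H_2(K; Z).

Order the vertices as a < b < c < d < e < f < g < h < i. Listing each simplex with vertices in this order, K has dimension 2 with simplices:

  0-simplices (9): a, b, c, d, e, f, g, h, i
  1-simplices (27): ab, ac, ae, af, ag, ai, bd, bf, bg, bh, bi, cd, cf, cg, ch, ci, de, df, dg, di, ef, eg, eh, ei, fh, gh, hi
  2-simplices (18): abf, abg, acf, aci, aeg, aei, bdg, bdi, bfh, bhi, cdf, cdg, cgh, chi, def, dei, efh, egh

Hence C_0 ≅ Z^9, C_1 ≅ Z^27, C_2 ≅ Z^18.

The boundary map ∂_1: C_1 → C_0 is given by ∂[p,q] = [q] − [p].
The 9×27 boundary matrix has rank 8 and Smith normal form diag(1,1,1,1,1,1,1,1).

The boundary map ∂_2: C_2 → C_1 sends each 2-simplex [p,q,r] to [q,r] − [p,r] + [p,q]. For instance
  ∂bdi = di − bi + bd,
  ∂def = ef − df + de.
The resulting 27×18 matrix has rank 17, and its Smith normal form has invariant factors (1,1,1,1,1,1,1,1,1,1,1,1,1,1,1,1,1).

From H_k ≅ ker(∂_k) / im(∂_{k+1}) we obtain:

  H_2: rank ker ∂_2 − rank ∂_3 = (18 − 17) − 0 = 1, and there is no ∂_3, so H_2 = Z.

(K is a triangulation of the torus T^2.)

H_2 = Z.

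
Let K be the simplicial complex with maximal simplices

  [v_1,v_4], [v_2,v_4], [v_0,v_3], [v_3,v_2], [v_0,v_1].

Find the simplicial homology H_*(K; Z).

K has 5 vertices, 5 edges.
rank ∂_0 = 0, rank ∂_1 = 4 ⇒ b_0 = 5 − 0 − 4 = 1; all invariant factors of ∂_1 are 1 so no torsion. So H_0 ≅ Z.
rank ∂_1 = 4, rank ∂_2 = 0 ⇒ b_1 = 5 − 4 − 0 = 1. So H_1 ≅ Z.

H_0 = Z,  H_1 = Z.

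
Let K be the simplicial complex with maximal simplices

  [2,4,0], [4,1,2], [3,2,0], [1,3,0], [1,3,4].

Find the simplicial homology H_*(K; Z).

Order the vertices as 0 < 1 < 2 < 3 < 4. Listing each simplex with vertices in this order, K has dimension 2 with simplices:

  0-simplices (5): [0], [1], [2], [3], [4]
  1-simplices (10): [0,1], [0,2], [0,3], [0,4], [1,2], [1,3], [1,4], [2,3], [2,4], [3,4]
  2-simplices (5): [0,1,3], [0,2,3], [0,2,4], [1,2,4], [1,3,4]

so the chain groups are C_0 ≅ Z^5, C_1 ≅ Z^10, C_2 ≅ Z^5.

Boundary ∂_1: C_1 → C_0 sends each edge [p,q] (with p < q) to q − p.
The resulting 5×10 matrix has rank 4, and its Smith normal form has invariant factors (1,1,1,1).

Boundary ∂_2: C_2 → C_1 sends each 2-simplex [p,q,r] to [q,r] − [p,r] + [p,q]. For instance
  ∂[0,2,3] = [2,3] − [0,3] + [0,2],
  ∂[0,1,3] = [1,3] − [0,3] + [0,1].
This gives a 10×5 integer matrix of rank 5; reducing to Smith normal form yields diagonal entries (1,1,1,1,1).

From H_k ≅ ker(∂_k) / im(∂_{k+1}) we obtain:

  H_0: rank C_0 − rank ∂_1 = 5 − 4 = 1, and the invariant factors of ∂_1 are all 1, so H_0 ≅ Z.
  H_1: rank ker ∂_1 − rank ∂_2 = (10 − 4) − 5 = 1, and the invariant factors of ∂_2 are all 1, so H_1 ≅ Z.
  H_2: rank ker ∂_2 − rank ∂_3 = (5 − 5) − 0 = 0, and there is no ∂_3, so H_2 ≅ 0.

H_0 ≅ Z,  H_1 ≅ Z,  H_2 = 0.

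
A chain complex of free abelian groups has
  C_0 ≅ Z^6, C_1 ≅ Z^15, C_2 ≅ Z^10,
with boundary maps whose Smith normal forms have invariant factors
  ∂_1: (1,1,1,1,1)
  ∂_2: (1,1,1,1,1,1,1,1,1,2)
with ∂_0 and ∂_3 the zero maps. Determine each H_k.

H_0 ≅ Z,  H_1 ≅ Z/2,  H_2 = 0.

H_0: b_0 = 6 − 0 − 5 = 1; torsion from ∂_1 factors > 1: none. So H_0 ≅ Z.
H_1: b_1 = 15 − 5 − 10 = 0; torsion from ∂_2 factors > 1: [2]. So H_1 ≅ Z/2.
H_2: b_2 = 10 − 10 − 0 = 0; torsion from ∂_3 factors > 1: none. So H_2 ≅ 0.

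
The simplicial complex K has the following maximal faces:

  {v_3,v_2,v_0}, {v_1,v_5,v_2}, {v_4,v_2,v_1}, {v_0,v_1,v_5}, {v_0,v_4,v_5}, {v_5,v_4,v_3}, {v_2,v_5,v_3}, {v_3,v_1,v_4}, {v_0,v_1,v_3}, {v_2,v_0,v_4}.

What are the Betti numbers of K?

b_0 = 1, b_1 = 0, b_2 = 0.

Fix the vertex order v_0 < v_1 < v_2 < v_3 < v_4 < v_5 and write every simplex with vertices in increasing order. Then dim K = 2 and the simplices of K are:

  0-simplices (6): [v_0], [v_1], [v_2], [v_3], [v_4], [v_5]
  1-simplices (15): (15 of them)
  2-simplices (10): [v_0,v_1,v_3], [v_0,v_1,v_5], [v_0,v_2,v_3], [v_0,v_2,v_4], [v_0,v_4,v_5], [v_1,v_2,v_4], [v_1,v_2,v_5], [v_1,v_3,v_4], [v_2,v_3,v_5], [v_3,v_4,v_5]

Hence C_0 ≅ Z^6, C_1 ≅ Z^15, C_2 ≅ Z^10.

The boundary map ∂_1: C_1 → C_0 maps an edge to its endpoints' difference, ∂[p,q] = q − p. For instance
  ∂[v_1,v_4] = [v_4] − [v_1].
The 6×15 boundary matrix has rank 5 and Smith normal form diag(1,1,1,1,1).

Boundary ∂_2: C_2 → C_1 acts by ∂[p,q,r] = [q,r] − [p,r] + [p,q]. For instance
  ∂[v_0,v_2,v_4] = [v_2,v_4] − [v_0,v_4] + [v_0,v_2],
  ∂[v_2,v_3,v_5] = [v_3,v_5] − [v_2,v_5] + [v_2,v_3].
The resulting 15×10 matrix has rank 10, and its Smith normal form has invariant factors (1,1,1,1,1,1,1,1,1,2).

Now H_k = ker ∂_k / im ∂_{k+1}, so:

  H_0: rank C_0 − rank ∂_1 = 6 − 5 = 1, and the invariant factors of ∂_1 are all 1, so H_0 ≅ Z.
  H_1: rank ker ∂_1 − rank ∂_2 = (15 − 5) − 10 = 0, and ∂_2 has invariant factor 2 > 1, so H_1 ≅ Z_2.
  H_2: rank ker ∂_2 − rank ∂_3 = (10 − 10) − 0 = 0, and there is no ∂_3, so H_2 ≅ 0.

As a check, the Euler characteristic is 6 − 15 + 10 = 1, which agrees with 1 − 0 + 0 = 1.

Hence the Betti numbers are b_0 = 1, b_1 = 0, b_2 = 0.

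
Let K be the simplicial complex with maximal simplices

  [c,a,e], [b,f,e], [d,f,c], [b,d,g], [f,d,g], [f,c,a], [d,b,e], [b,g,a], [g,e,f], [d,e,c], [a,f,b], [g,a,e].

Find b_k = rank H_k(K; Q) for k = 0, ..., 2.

Take the total order a < b < c < d < e < f < g on the vertex set. Then K (dimension 2) consists of the simplices:

  0-simplices (7): a, b, c, d, e, f, g
  1-simplices (18): ab, ac, ae, af, ag, bd, be, bf, bg, cd, ce, cf, de, df, dg, ef, eg, fg
  2-simplices (12): abf, abg, ace, acf, aeg, bde, bdg, bef, cde, cdf, dfg, efg

giving chain groups C_0 ≅ Z^7, C_1 ≅ Z^18, C_2 ≅ Z^12.

Boundary ∂_1: C_1 → C_0 sends each edge [p,q] (with p < q) to q − p. For instance
  ∂af = f − a.
The 7×18 boundary matrix has rank 6 and Smith normal form diag(1,1,1,1,1,1).

Boundary ∂_2: C_2 → C_1 acts by ∂[p,q,r] = [q,r] − [p,r] + [p,q]. For instance
  ∂bde = de − be + bd,
  ∂dfg = fg − dg + df.
The 18×12 boundary matrix has rank 12 and Smith normal form diag(1,1,1,1,1,1,1,1,1,1,1,2).

From H_k ≅ ker(∂_k) / im(∂_{k+1}) we obtain:

  H_0: rank C_0 − rank ∂_1 = 7 − 6 = 1, and the invariant factors of ∂_1 are all 1, so H_0 ≅ Z.
  H_1: rank ker ∂_1 − rank ∂_2 = (18 − 6) − 12 = 0, and ∂_2 has invariant factor 2 > 1, so H_1 ≅ Z_2.
  H_2: rank ker ∂_2 − rank ∂_3 = (12 − 12) − 0 = 0, and there is no ∂_3, so H_2 ≅ 0.

Hence the Betti numbers are b_0 = 1, b_1 = 0, b_2 = 0.

b_0 = 1, b_1 = 0, b_2 = 0.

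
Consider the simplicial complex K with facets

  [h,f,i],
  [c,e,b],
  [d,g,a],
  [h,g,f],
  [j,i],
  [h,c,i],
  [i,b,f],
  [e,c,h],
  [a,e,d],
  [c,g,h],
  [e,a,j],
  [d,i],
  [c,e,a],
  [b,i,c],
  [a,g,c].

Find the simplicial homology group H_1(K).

Fix the vertex order a < b < c < d < e < f < g < h < i < j and write every simplex with vertices in increasing order. Then dim K = 2 and the simplices of K are:

  0-simplices (10): a, b, c, d, e, f, g, h, i, j
  1-simplices (24): ac, ad, ae, ag, aj, bc, be, bf, bi, ce, cg, ch, ci, de, dg, di, eh, ej, fg, fh, fi, gh, hi, ij
  2-simplices (13): ace, acg, ade, adg, aej, bce, bci, bfi, ceh, cgh, chi, fgh, fhi

giving chain groups C_0 ≅ Z^10, C_1 ≅ Z^24, C_2 ≅ Z^13.

The boundary map ∂_1: C_1 → C_0 sends each edge [p,q] (with p < q) to q − p. For instance
  ∂ae = e − a.
The resulting 10×24 matrix has rank 9, and its Smith normal form has invariant factors (1,1,1,1,1,1,1,1,1).

Boundary ∂_2: C_2 → C_1 sends each 2-simplex [p,q,r] to [q,r] − [p,r] + [p,q]. For instance
  ∂bfi = fi − bi + bf,
  ∂ace = ce − ae + ac.
The 24×13 boundary matrix has rank 13 and Smith normal form diag(1,1,1,1,1,1,1,1,1,1,1,1,1).

Computing H_k = (kernel of ∂_k) / (image of ∂_{k+1}):

  H_1: rank ker ∂_1 − rank ∂_2 = (24 − 9) − 13 = 2, and the invariant factors of ∂_2 are all 1, so H_1 = Z^2.

H_1 ≅ Z^2.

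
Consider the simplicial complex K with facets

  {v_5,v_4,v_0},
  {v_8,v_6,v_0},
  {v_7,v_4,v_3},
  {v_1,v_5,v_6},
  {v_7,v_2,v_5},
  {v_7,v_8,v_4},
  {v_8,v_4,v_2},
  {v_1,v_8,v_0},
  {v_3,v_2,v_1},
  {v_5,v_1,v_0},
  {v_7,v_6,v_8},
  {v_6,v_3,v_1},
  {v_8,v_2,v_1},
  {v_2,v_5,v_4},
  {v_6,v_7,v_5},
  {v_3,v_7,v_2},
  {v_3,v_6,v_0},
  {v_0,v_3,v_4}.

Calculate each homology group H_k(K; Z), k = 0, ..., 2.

H_0 = Z,  H_1 = Z ⊕ Z/2,  H_2 = 0.

Fix the vertex order v_0 < v_1 < v_2 < v_3 < v_4 < v_5 < v_6 < v_7 < v_8 and write every simplex with vertices in increasing order. Then dim K = 2 and the simplices of K are:

  0-simplices (9): [v_0], [v_1], [v_2], [v_3], [v_4], [v_5], [v_6], [v_7], [v_8]
  1-simplices (27): (27 of them)
  2-simplices (18): (18 of them)

Hence C_0 ≅ Z^9, C_1 ≅ Z^27, C_2 ≅ Z^18.

The boundary map ∂_1: C_1 → C_0 sends each edge [p,q] (with p < q) to q − p. For instance
  ∂[v_4,v_8] = [v_8] − [v_4].
As a 9×27 matrix over Z this has rank 8, with invariant factors (1,1,1,1,1,1,1,1).

The boundary map ∂_2: C_2 → C_1 acts by ∂[p,q,r] = [q,r] − [p,r] + [p,q]. For instance
  ∂[v_0,v_3,v_4] = [v_3,v_4] − [v_0,v_4] + [v_0,v_3],
  ∂[v_0,v_1,v_5] = [v_1,v_5] − [v_0,v_5] + [v_0,v_1].
The resulting 27×18 matrix has rank 18, and its Smith normal form has invariant factors (1,1,1,1,1,1,1,1,1,1,1,1,1,1,1,1,1,2).

Computing H_k = (kernel of ∂_k) / (image of ∂_{k+1}):

  H_0: rank C_0 − rank ∂_1 = 9 − 8 = 1, and the invariant factors of ∂_1 are all 1, so H_0 ≅ Z.
  H_1: rank ker ∂_1 − rank ∂_2 = (27 − 8) − 18 = 1, and ∂_2 has invariant factor 2 > 1, so H_1 ≅ Z ⊕ Z/2.
  H_2: rank ker ∂_2 − rank ∂_3 = (18 − 18) − 0 = 0, and there is no ∂_3, so H_2 ≅ 0.

(K is a triangulation of the Klein bottle.)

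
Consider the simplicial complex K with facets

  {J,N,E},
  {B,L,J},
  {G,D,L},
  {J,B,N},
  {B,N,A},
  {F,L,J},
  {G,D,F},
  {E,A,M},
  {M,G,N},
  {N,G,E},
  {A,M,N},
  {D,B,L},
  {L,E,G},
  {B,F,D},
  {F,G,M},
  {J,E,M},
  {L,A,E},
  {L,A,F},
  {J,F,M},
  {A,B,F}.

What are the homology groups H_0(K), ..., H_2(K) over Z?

H_0 ≅ Z,  H_1 ≅ Z ⊕ Z/2,  H_2 = 0.

Take the total order A < B < D < E < F < G < J < L < M < N on the vertex set. Then K (dimension 2) consists of the simplices:

  0-simplices (10): A, B, D, E, F, G, J, L, M, N
  1-simplices (30): AB, AE, AF, AL, AM, AN, BD, BF, BJ, BL, BN, DF, DG, DL, EG, EJ, EL, EM, EN, FG, FJ, FL, FM, GL, GM, GN, JL, JM, JN, MN
  2-simplices (20): ABF, ABN, AEL, AEM, AFL, AMN, BDF, BDL, BJL, BJN, DFG, DGL, EGL, EGN, EJM, EJN, FGM, FJL, FJM, GMN

giving chain groups C_0 ≅ Z^10, C_1 ≅ Z^30, C_2 ≅ Z^20.

∂_1: C_1 → C_0 is given by ∂[p,q] = [q] − [p]. For instance
  ∂JM = M − J.
The 10×30 boundary matrix has rank 9 and Smith normal form diag(1,1,1,1,1,1,1,1,1).

Boundary ∂_2: C_2 → C_1 maps a triangle to the signed sum of its edges. For instance
  ∂FJL = JL − FL + FJ,
  ∂BJL = JL − BL + BJ.
The resulting 30×20 matrix has rank 20, and its Smith normal form has invariant factors (1,1,1,1,1,1,1,1,1,1,1,1,1,1,1,1,1,1,1,2).

Now H_k = ker ∂_k / im ∂_{k+1}, so:

  H_0: rank C_0 − rank ∂_1 = 10 − 9 = 1, and the invariant factors of ∂_1 are all 1, so H_0 = Z.
  H_1: rank ker ∂_1 − rank ∂_2 = (30 − 9) − 20 = 1, and ∂_2 has invariant factor 2 > 1, so H_1 = Z ⊕ Z/2.
  H_2: rank ker ∂_2 − rank ∂_3 = (20 − 20) − 0 = 0, and there is no ∂_3, so H_2 = 0.

As a check, the Euler characteristic is 10 − 30 + 20 = 0, which agrees with 1 − 1 + 0 = 0.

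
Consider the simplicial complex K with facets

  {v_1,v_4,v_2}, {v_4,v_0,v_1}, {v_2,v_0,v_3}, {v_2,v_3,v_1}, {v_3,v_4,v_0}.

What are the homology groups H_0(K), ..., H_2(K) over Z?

Take the total order v_0 < v_1 < v_2 < v_3 < v_4 on the vertex set. Then K (dimension 2) consists of the simplices:

  0-simplices (5): [v_0], [v_1], [v_2], [v_3], [v_4]
  1-simplices (10): [v_0,v_1], [v_0,v_2], [v_0,v_3], [v_0,v_4], [v_1,v_2], [v_1,v_3], [v_1,v_4], [v_2,v_3], [v_2,v_4], [v_3,v_4]
  2-simplices (5): [v_0,v_1,v_4], [v_0,v_2,v_3], [v_0,v_3,v_4], [v_1,v_2,v_3], [v_1,v_2,v_4]

Hence C_0 ≅ Z^5, C_1 ≅ Z^10, C_2 ≅ Z^5.

∂_1: C_1 → C_0 maps an edge to its endpoints' difference, ∂[p,q] = q − p. For instance
  ∂[v_0,v_1] = [v_1] − [v_0].
As a 5×10 matrix over Z this has rank 4, with invariant factors (1,1,1,1).

The boundary map ∂_2: C_2 → C_1 acts by ∂[p,q,r] = [q,r] − [p,r] + [p,q]. For instance
  ∂[v_0,v_1,v_4] = [v_1,v_4] − [v_0,v_4] + [v_0,v_1],
  ∂[v_1,v_2,v_4] = [v_2,v_4] − [v_1,v_4] + [v_1,v_2].
The 10×5 boundary matrix has rank 5 and Smith normal form diag(1,1,1,1,1).

From H_k ≅ ker(∂_k) / im(∂_{k+1}) we obtain:

  H_0: rank C_0 − rank ∂_1 = 5 − 4 = 1, and the invariant factors of ∂_1 are all 1, so H_0 ≅ Z.
  H_1: rank ker ∂_1 − rank ∂_2 = (10 − 4) − 5 = 1, and the invariant factors of ∂_2 are all 1, so H_1 ≅ Z.
  H_2: rank ker ∂_2 − rank ∂_3 = (5 − 5) − 0 = 0, and there is no ∂_3, so H_2 ≅ 0.

As a check, the Euler characteristic is 5 − 10 + 5 = 0, which agrees with 1 − 1 + 0 = 0.
(K is a triangulation of the Möbius band.)

H_0 ≅ Z,  H_1 ≅ Z,  H_2 = 0.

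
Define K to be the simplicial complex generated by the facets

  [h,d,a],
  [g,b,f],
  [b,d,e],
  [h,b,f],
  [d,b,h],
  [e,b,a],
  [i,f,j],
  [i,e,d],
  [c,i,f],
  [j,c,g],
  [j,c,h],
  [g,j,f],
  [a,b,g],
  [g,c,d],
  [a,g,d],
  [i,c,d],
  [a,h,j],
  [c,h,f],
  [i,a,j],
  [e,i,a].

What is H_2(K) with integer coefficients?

We work with the vertex ordering a < b < c < d < e < f < g < h < i < j. The simplices of K, each written with vertices in increasing order, are:

  0-simplices (10): a, b, c, d, e, f, g, h, i, j
  1-simplices (30): ab, ad, ae, ag, ah, ai, aj, bd, be, bf, bg, bh, cd, cf, cg, ch, ci, cj, de, dg, dh, di, ei, fg, fh, fi, fj, gj, hj, ij
  2-simplices (20): abe, abg, adg, adh, aei, ahj, aij, bde, bdh, bfg, bfh, cdg, cdi, cfh, cfi, cgj, chj, dei, fgj, fij

giving chain groups C_0 ≅ Z^10, C_1 ≅ Z^30, C_2 ≅ Z^20.

Boundary ∂_1: C_1 → C_0 sends each edge [p,q] (with p < q) to q − p. For instance
  ∂cj = j − c.
This gives a 10×30 integer matrix of rank 9; reducing to Smith normal form yields diagonal entries (1,1,1,1,1,1,1,1,1).

∂_2: C_2 → C_1 sends each 2-simplex [p,q,r] to [q,r] − [p,r] + [p,q]. For instance
  ∂adh = dh − ah + ad,
  ∂bde = de − be + bd.
As a 30×20 matrix over Z this has rank 20, with invariant factors (1,1,1,1,1,1,1,1,1,1,1,1,1,1,1,1,1,1,1,2).

Computing H_k = (kernel of ∂_k) / (image of ∂_{k+1}):

  H_2: rank ker ∂_2 − rank ∂_3 = (20 − 20) − 0 = 0, and there is no ∂_3, so H_2 = 0.

(K is a triangulation of the Klein bottle.)

H_2 = 0.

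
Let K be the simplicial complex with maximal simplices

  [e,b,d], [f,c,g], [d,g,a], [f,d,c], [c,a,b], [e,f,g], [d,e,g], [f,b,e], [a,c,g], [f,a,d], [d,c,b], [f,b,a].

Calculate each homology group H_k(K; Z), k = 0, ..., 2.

H_0 = Z,  H_1 = Z_2,  H_2 = 0.

K has 7 vertices, 18 edges, 12 triangles.
rank ∂_0 = 0, rank ∂_1 = 6 ⇒ b_0 = 7 − 0 − 6 = 1; all invariant factors of ∂_1 are 1 so no torsion. So H_0 ≅ Z.
rank ∂_1 = 6, rank ∂_2 = 12 ⇒ b_1 = 18 − 6 − 12 = 0; ∂_2 has invariant factor(s) [2] giving torsion. So H_1 ≅ Z_2.
rank ∂_2 = 12, rank ∂_3 = 0 ⇒ b_2 = 12 − 12 − 0 = 0. So H_2 ≅ 0.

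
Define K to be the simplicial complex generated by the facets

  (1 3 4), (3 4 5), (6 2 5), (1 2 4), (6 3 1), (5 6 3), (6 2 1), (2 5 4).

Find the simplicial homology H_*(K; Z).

H_0 ≅ Z,  H_1 = 0,  H_2 ≅ Z.

K has 6 vertices, 12 edges, 8 triangles.
rank ∂_0 = 0, rank ∂_1 = 5 ⇒ b_0 = 6 − 0 − 5 = 1; all invariant factors of ∂_1 are 1 so no torsion. So H_0 ≅ Z.
rank ∂_1 = 5, rank ∂_2 = 7 ⇒ b_1 = 12 − 5 − 7 = 0; all invariant factors of ∂_2 are 1 so no torsion. So H_1 ≅ 0.
rank ∂_2 = 7, rank ∂_3 = 0 ⇒ b_2 = 8 − 7 − 0 = 1. So H_2 ≅ Z.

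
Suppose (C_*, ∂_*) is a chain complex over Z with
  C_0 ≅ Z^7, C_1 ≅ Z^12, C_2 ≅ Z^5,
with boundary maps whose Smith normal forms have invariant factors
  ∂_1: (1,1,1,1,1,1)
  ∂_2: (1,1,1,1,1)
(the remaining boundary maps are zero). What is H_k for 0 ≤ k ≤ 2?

H_0: b_0 = 7 − 0 − 6 = 1; torsion from ∂_1 factors > 1: none. So H_0 ≅ Z.
H_1: b_1 = 12 − 6 − 5 = 1; torsion from ∂_2 factors > 1: none. So H_1 ≅ Z.
H_2: b_2 = 5 − 5 − 0 = 0; torsion from ∂_3 factors > 1: none. So H_2 ≅ 0.

H_0 ≅ Z,  H_1 ≅ Z,  H_2 = 0.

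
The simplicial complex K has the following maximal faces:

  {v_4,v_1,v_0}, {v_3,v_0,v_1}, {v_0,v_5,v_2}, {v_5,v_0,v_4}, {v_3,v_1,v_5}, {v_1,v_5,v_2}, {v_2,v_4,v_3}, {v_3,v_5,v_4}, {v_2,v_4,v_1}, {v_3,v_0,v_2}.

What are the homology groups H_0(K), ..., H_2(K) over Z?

Fix the vertex order v_0 < v_1 < v_2 < v_3 < v_4 < v_5 and write every simplex with vertices in increasing order. Then dim K = 2 and the simplices of K are:

  0-simplices (6): [v_0], [v_1], [v_2], [v_3], [v_4], [v_5]
  1-simplices (15): (15 of them)
  2-simplices (10): [v_0,v_1,v_3], [v_0,v_1,v_4], [v_0,v_2,v_3], [v_0,v_2,v_5], [v_0,v_4,v_5], [v_1,v_2,v_4], [v_1,v_2,v_5], [v_1,v_3,v_5], [v_2,v_3,v_4], [v_3,v_4,v_5]

giving chain groups C_0 ≅ Z^6, C_1 ≅ Z^15, C_2 ≅ Z^10.

∂_1: C_1 → C_0 is given by ∂[p,q] = [q] − [p]. For instance
  ∂[v_0,v_5] = [v_5] − [v_0].
The resulting 6×15 matrix has rank 5, and its Smith normal form has invariant factors (1,1,1,1,1).

∂_2: C_2 → C_1 maps a triangle to the signed sum of its edges. For instance
  ∂[v_0,v_4,v_5] = [v_4,v_5] − [v_0,v_5] + [v_0,v_4],
  ∂[v_2,v_3,v_4] = [v_3,v_4] − [v_2,v_4] + [v_2,v_3].
As a 15×10 matrix over Z this has rank 10, with invariant factors (1,1,1,1,1,1,1,1,1,2).

From H_k ≅ ker(∂_k) / im(∂_{k+1}) we obtain:

  H_0: rank C_0 − rank ∂_1 = 6 − 5 = 1, and the invariant factors of ∂_1 are all 1, so H_0 = Z.
  H_1: rank ker ∂_1 − rank ∂_2 = (15 − 5) − 10 = 0, and ∂_2 has invariant factor 2 > 1, so H_1 = Z/2.
  H_2: rank ker ∂_2 − rank ∂_3 = (10 − 10) − 0 = 0, and there is no ∂_3, so H_2 = 0.

As a check, the Euler characteristic is 6 − 15 + 10 = 1, which agrees with 1 − 0 + 0 = 1.

H_0 ≅ Z,  H_1 ≅ Z/2,  H_2 = 0.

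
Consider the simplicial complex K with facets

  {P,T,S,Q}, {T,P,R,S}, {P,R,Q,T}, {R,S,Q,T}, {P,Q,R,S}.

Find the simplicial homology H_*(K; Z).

H_0 ≅ Z,  H_1 = 0,  H_2 = 0,  H_3 ≅ Z.

Take the total order P < Q < R < S < T on the vertex set. Then K (dimension 3) consists of the simplices:

  0-simplices (5): P, Q, R, S, T
  1-simplices (10): PQ, PR, PS, PT, QR, QS, QT, RS, RT, ST
  2-simplices (10): PQR, PQS, PQT, PRS, PRT, PST, QRS, QRT, QST, RST
  3-simplices (5): PQRS, PQRT, PQST, PRST, QRST

giving chain groups C_0 ≅ Z^5, C_1 ≅ Z^10, C_2 ≅ Z^10, C_3 ≅ Z^5.

The boundary map ∂_1: C_1 → C_0 sends each edge [p,q] (with p < q) to q − p.
The 5×10 boundary matrix has rank 4 and Smith normal form diag(1,1,1,1).

Boundary ∂_2: C_2 → C_1 acts by ∂[p,q,r] = [q,r] − [p,r] + [p,q]. For instance
  ∂PST = ST − PT + PS,
  ∂RST = ST − RT + RS.
As a 10×10 matrix over Z this has rank 6, with invariant factors (1,1,1,1,1,1).

Boundary ∂_3: C_3 → C_2 sends each 3-simplex σ to the alternating sum Σ_i (−1)^i (σ with its i-th vertex removed). For instance
  ∂PQRS = QRS − PRS + PQS − PQR,
  ∂QRST = RST − QST + QRT − QRS.
The resulting 10×5 matrix has rank 4, and its Smith normal form has invariant factors (1,1,1,1).

Computing H_k = (kernel of ∂_k) / (image of ∂_{k+1}):

  H_0: rank C_0 − rank ∂_1 = 5 − 4 = 1, and the invariant factors of ∂_1 are all 1, so H_0 ≅ Z.
  H_1: rank ker ∂_1 − rank ∂_2 = (10 − 4) − 6 = 0, and the invariant factors of ∂_2 are all 1, so H_1 ≅ 0.
  H_2: rank ker ∂_2 − rank ∂_3 = (10 − 6) − 4 = 0, and the invariant factors of ∂_3 are all 1, so H_2 ≅ 0.
  H_3: rank ker ∂_3 − rank ∂_4 = (5 − 4) − 0 = 1, and there is no ∂_4, so H_3 ≅ Z.

As a check, the Euler characteristic is 5 − 10 + 10 − 5 = 0, which agrees with 1 − 0 + 0 − 1 = 0.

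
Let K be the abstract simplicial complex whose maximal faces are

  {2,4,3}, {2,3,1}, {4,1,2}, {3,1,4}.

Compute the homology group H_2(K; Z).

H_2 ≅ Z.

We work with the vertex ordering 1 < 2 < 3 < 4. The simplices of K, each written with vertices in increasing order, are:

  0-simplices (4): [1], [2], [3], [4]
  1-simplices (6): [1,2], [1,3], [1,4], [2,3], [2,4], [3,4]
  2-simplices (4): [1,2,3], [1,2,4], [1,3,4], [2,3,4]

so the chain groups are C_0 ≅ Z^4, C_1 ≅ Z^6, C_2 ≅ Z^4.

The boundary map ∂_1: C_1 → C_0 is given by ∂[p,q] = [q] − [p].
As a 4×6 matrix over Z this has rank 3, with invariant factors (1,1,1).

Boundary ∂_2: C_2 → C_1 acts by ∂[p,q,r] = [q,r] − [p,r] + [p,q]. For instance
  ∂[2,3,4] = [3,4] − [2,4] + [2,3],
  ∂[1,2,3] = [2,3] − [1,3] + [1,2].
This gives a 6×4 integer matrix of rank 3; reducing to Smith normal form yields diagonal entries (1,1,1).

Computing H_k = (kernel of ∂_k) / (image of ∂_{k+1}):

  H_2: rank ker ∂_2 − rank ∂_3 = (4 − 3) − 0 = 1, and there is no ∂_3, so H_2 = Z.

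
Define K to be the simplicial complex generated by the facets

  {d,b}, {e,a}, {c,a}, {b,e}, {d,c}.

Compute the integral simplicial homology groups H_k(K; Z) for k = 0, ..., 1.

We work with the vertex ordering a < b < c < d < e. The simplices of K, each written with vertices in increasing order, are:

  0-simplices (5): a, b, c, d, e
  1-simplices (5): ac, ae, bd, be, cd

Hence C_0 ≅ Z^5, C_1 ≅ Z^5.

Boundary ∂_1: C_1 → C_0 is given by ∂[p,q] = [q] − [p].
This gives a 5×5 integer matrix of rank 4; reducing to Smith normal form yields diagonal entries (1,1,1,1).

Computing H_k = (kernel of ∂_k) / (image of ∂_{k+1}):

  H_0: rank C_0 − rank ∂_1 = 5 − 4 = 1, and the invariant factors of ∂_1 are all 1, so H_0 = Z.
  H_1: rank ker ∂_1 − rank ∂_2 = (5 − 4) − 0 = 1, and there is no ∂_2, so H_1 = Z.

H_0 ≅ Z,  H_1 ≅ Z.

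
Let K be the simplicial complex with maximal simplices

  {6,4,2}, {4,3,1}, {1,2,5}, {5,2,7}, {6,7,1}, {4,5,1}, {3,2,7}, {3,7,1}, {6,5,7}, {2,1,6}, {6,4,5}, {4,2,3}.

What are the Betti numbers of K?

Order the vertices as 1 < 2 < 3 < 4 < 5 < 6 < 7. Listing each simplex with vertices in this order, K has dimension 2 with simplices:

  0-simplices (7): [1], [2], [3], [4], [5], [6], [7]
  1-simplices (18): [1,2], [1,3], [1,4], [1,5], [1,6], [1,7], [2,3], [2,4], [2,5], [2,6], [2,7], [3,4], [3,7], [4,5], [4,6], [5,6], [5,7], [6,7]
  2-simplices (12): [1,2,5], [1,2,6], [1,3,4], [1,3,7], [1,4,5], [1,6,7], [2,3,4], [2,3,7], [2,4,6], [2,5,7], [4,5,6], [5,6,7]

giving chain groups C_0 ≅ Z^7, C_1 ≅ Z^18, C_2 ≅ Z^12.

∂_1: C_1 → C_0 maps an edge to its endpoints' difference, ∂[p,q] = q − p.
This gives a 7×18 integer matrix of rank 6; reducing to Smith normal form yields diagonal entries (1,1,1,1,1,1).

Boundary ∂_2: C_2 → C_1 acts by ∂[p,q,r] = [q,r] − [p,r] + [p,q]. For instance
  ∂[1,3,7] = [3,7] − [1,7] + [1,3],
  ∂[2,5,7] = [5,7] − [2,7] + [2,5].
As a 18×12 matrix over Z this has rank 12, with invariant factors (1,1,1,1,1,1,1,1,1,1,1,2).

From H_k ≅ ker(∂_k) / im(∂_{k+1}) we obtain:

  H_0: rank C_0 − rank ∂_1 = 7 − 6 = 1, and the invariant factors of ∂_1 are all 1, so H_0 ≅ Z.
  H_1: rank ker ∂_1 − rank ∂_2 = (18 − 6) − 12 = 0, and ∂_2 has invariant factor 2 > 1, so H_1 ≅ Z/2.
  H_2: rank ker ∂_2 − rank ∂_3 = (12 − 12) − 0 = 0, and there is no ∂_3, so H_2 ≅ 0.

(K is a triangulation of the real projective plane RP^2.)

Hence the Betti numbers are b_0 = 1, b_1 = 0, b_2 = 0.

b_0 = 1, b_1 = 0, b_2 = 0.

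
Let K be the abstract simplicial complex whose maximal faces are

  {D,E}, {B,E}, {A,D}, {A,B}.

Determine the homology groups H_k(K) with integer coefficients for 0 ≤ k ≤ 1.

K has 4 vertices, 4 edges.
rank ∂_0 = 0, rank ∂_1 = 3 ⇒ b_0 = 4 − 0 − 3 = 1; all invariant factors of ∂_1 are 1 so no torsion. So H_0 = Z.
rank ∂_1 = 3, rank ∂_2 = 0 ⇒ b_1 = 4 − 3 − 0 = 1. So H_1 = Z.

H_0 ≅ Z,  H_1 ≅ Z.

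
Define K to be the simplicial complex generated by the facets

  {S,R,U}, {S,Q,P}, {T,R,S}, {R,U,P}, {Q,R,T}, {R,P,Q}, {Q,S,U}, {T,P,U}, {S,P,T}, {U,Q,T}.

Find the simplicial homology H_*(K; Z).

H_0 = Z,  H_1 = Z/2,  H_2 = 0.

K has 6 vertices, 15 edges, 10 triangles.
rank ∂_0 = 0, rank ∂_1 = 5 ⇒ b_0 = 6 − 0 − 5 = 1; all invariant factors of ∂_1 are 1 so no torsion. So H_0 ≅ Z.
rank ∂_1 = 5, rank ∂_2 = 10 ⇒ b_1 = 15 − 5 − 10 = 0; ∂_2 has invariant factor(s) [2] giving torsion. So H_1 ≅ Z/2.
rank ∂_2 = 10, rank ∂_3 = 0 ⇒ b_2 = 10 − 10 − 0 = 0. So H_2 ≅ 0.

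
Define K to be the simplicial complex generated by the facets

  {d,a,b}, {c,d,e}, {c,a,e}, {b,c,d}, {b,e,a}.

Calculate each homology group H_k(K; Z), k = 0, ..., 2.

H_0 = Z,  H_1 = Z,  H_2 = 0.

Take the total order a < b < c < d < e on the vertex set. Then K (dimension 2) consists of the simplices:

  0-simplices (5): a, b, c, d, e
  1-simplices (10): ab, ac, ad, ae, bc, bd, be, cd, ce, de
  2-simplices (5): abd, abe, ace, bcd, cde

Hence C_0 ≅ Z^5, C_1 ≅ Z^10, C_2 ≅ Z^5.

The boundary map ∂_1: C_1 → C_0 maps an edge to its endpoints' difference, ∂[p,q] = q − p. For instance
  ∂cd = d − c.
As a 5×10 matrix over Z this has rank 4, with invariant factors (1,1,1,1).

∂_2: C_2 → C_1 sends each 2-simplex [p,q,r] to [q,r] − [p,r] + [p,q]. For instance
  ∂cde = de − ce + cd,
  ∂bcd = cd − bd + bc.
As a 10×5 matrix over Z this has rank 5, with invariant factors (1,1,1,1,1).

Computing H_k = (kernel of ∂_k) / (image of ∂_{k+1}):

  H_0: rank C_0 − rank ∂_1 = 5 − 4 = 1, and the invariant factors of ∂_1 are all 1, so H_0 = Z.
  H_1: rank ker ∂_1 − rank ∂_2 = (10 − 4) − 5 = 1, and the invariant factors of ∂_2 are all 1, so H_1 = Z.
  H_2: rank ker ∂_2 − rank ∂_3 = (5 − 5) − 0 = 0, and there is no ∂_3, so H_2 = 0.

As a check, the Euler characteristic is 5 − 10 + 5 = 0, which agrees with 1 − 1 + 0 = 0.
(K is a triangulation of the Möbius band.)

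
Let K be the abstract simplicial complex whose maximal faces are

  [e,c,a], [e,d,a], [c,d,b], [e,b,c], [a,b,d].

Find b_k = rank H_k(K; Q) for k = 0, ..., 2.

b_0 = 1, b_1 = 1, b_2 = 0.

Fix the vertex order a < b < c < d < e and write every simplex with vertices in increasing order. Then dim K = 2 and the simplices of K are:

  0-simplices (5): a, b, c, d, e
  1-simplices (10): ab, ac, ad, ae, bc, bd, be, cd, ce, de
  2-simplices (5): abd, ace, ade, bcd, bce

Hence C_0 ≅ Z^5, C_1 ≅ Z^10, C_2 ≅ Z^5.

Boundary ∂_1: C_1 → C_0 maps an edge to its endpoints' difference, ∂[p,q] = q − p.
As a 5×10 matrix over Z this has rank 4, with invariant factors (1,1,1,1).

Boundary ∂_2: C_2 → C_1 maps a triangle to the signed sum of its edges. For instance
  ∂bcd = cd − bd + bc,
  ∂ace = ce − ae + ac.
This gives a 10×5 integer matrix of rank 5; reducing to Smith normal form yields diagonal entries (1,1,1,1,1).

Now H_k = ker ∂_k / im ∂_{k+1}, so:

  H_0: rank C_0 − rank ∂_1 = 5 − 4 = 1, and the invariant factors of ∂_1 are all 1, so H_0 = Z.
  H_1: rank ker ∂_1 − rank ∂_2 = (10 − 4) − 5 = 1, and the invariant factors of ∂_2 are all 1, so H_1 = Z.
  H_2: rank ker ∂_2 − rank ∂_3 = (5 − 5) − 0 = 0, and there is no ∂_3, so H_2 = 0.

As a check, the Euler characteristic is 5 − 10 + 5 = 0, which agrees with 1 − 1 + 0 = 0.

Hence the Betti numbers are b_0 = 1, b_1 = 1, b_2 = 0.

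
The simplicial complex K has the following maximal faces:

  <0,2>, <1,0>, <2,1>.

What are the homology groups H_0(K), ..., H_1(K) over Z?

H_0 ≅ Z,  H_1 ≅ Z.

We work with the vertex ordering 0 < 1 < 2. The simplices of K, each written with vertices in increasing order, are:

  0-simplices (3): [0], [1], [2]
  1-simplices (3): [0,1], [0,2], [1,2]

Hence C_0 ≅ Z^3, C_1 ≅ Z^3.

Boundary ∂_1: C_1 → C_0 sends each edge [p,q] (with p < q) to q − p.
As a 3×3 matrix over Z this has rank 2, with invariant factors (1,1).

Now H_k = ker ∂_k / im ∂_{k+1}, so:

  H_0: rank C_0 − rank ∂_1 = 3 − 2 = 1, and the invariant factors of ∂_1 are all 1, so H_0 = Z.
  H_1: rank ker ∂_1 − rank ∂_2 = (3 − 2) − 0 = 1, and there is no ∂_2, so H_1 = Z.

(K is a triangulation of the circle S^1.)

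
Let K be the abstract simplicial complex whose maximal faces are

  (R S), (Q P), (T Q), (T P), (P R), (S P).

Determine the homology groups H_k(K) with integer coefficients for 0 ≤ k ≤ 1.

H_0 = Z,  H_1 = Z^2.

K has 5 vertices, 6 edges.
rank ∂_0 = 0, rank ∂_1 = 4 ⇒ b_0 = 5 − 0 − 4 = 1; all invariant factors of ∂_1 are 1 so no torsion. So H_0 ≅ Z.
rank ∂_1 = 4, rank ∂_2 = 0 ⇒ b_1 = 6 − 4 − 0 = 2. So H_1 ≅ Z^2.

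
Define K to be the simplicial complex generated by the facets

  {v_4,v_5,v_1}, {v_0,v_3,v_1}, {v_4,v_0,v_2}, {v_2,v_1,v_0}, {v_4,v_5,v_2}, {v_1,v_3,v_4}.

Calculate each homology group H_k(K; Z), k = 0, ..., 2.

H_0 = Z,  H_1 = Z,  H_2 = 0.

Fix the vertex order v_0 < v_1 < v_2 < v_3 < v_4 < v_5 and write every simplex with vertices in increasing order. Then dim K = 2 and the simplices of K are:

  0-simplices (6): [v_0], [v_1], [v_2], [v_3], [v_4], [v_5]
  1-simplices (12): [v_0,v_1], [v_0,v_2], [v_0,v_3], [v_0,v_4], [v_1,v_2], [v_1,v_3], [v_1,v_4], [v_1,v_5], [v_2,v_4], [v_2,v_5], [v_3,v_4], [v_4,v_5]
  2-simplices (6): [v_0,v_1,v_2], [v_0,v_1,v_3], [v_0,v_2,v_4], [v_1,v_3,v_4], [v_1,v_4,v_5], [v_2,v_4,v_5]

Hence C_0 ≅ Z^6, C_1 ≅ Z^12, C_2 ≅ Z^6.

∂_1: C_1 → C_0 sends each edge [p,q] (with p < q) to q − p. For instance
  ∂[v_1,v_5] = [v_5] − [v_1].
As a 6×12 matrix over Z this has rank 5, with invariant factors (1,1,1,1,1).

The boundary map ∂_2: C_2 → C_1 acts by ∂[p,q,r] = [q,r] − [p,r] + [p,q]. For instance
  ∂[v_1,v_4,v_5] = [v_4,v_5] − [v_1,v_5] + [v_1,v_4],
  ∂[v_0,v_1,v_2] = [v_1,v_2] − [v_0,v_2] + [v_0,v_1].
The resulting 12×6 matrix has rank 6, and its Smith normal form has invariant factors (1,1,1,1,1,1).

From H_k ≅ ker(∂_k) / im(∂_{k+1}) we obtain:

  H_0: rank C_0 − rank ∂_1 = 6 − 5 = 1, and the invariant factors of ∂_1 are all 1, so H_0 = Z.
  H_1: rank ker ∂_1 − rank ∂_2 = (12 − 5) − 6 = 1, and the invariant factors of ∂_2 are all 1, so H_1 = Z.
  H_2: rank ker ∂_2 − rank ∂_3 = (6 − 6) − 0 = 0, and there is no ∂_3, so H_2 = 0.

(K is a triangulation of the cylinder S^1 x I.)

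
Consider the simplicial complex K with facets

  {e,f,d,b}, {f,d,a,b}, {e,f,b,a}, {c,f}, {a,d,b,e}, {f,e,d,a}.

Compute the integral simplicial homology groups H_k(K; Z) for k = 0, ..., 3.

We work with the vertex ordering a < b < c < d < e < f. The simplices of K, each written with vertices in increasing order, are:

  0-simplices (6): a, b, c, d, e, f
  1-simplices (11): ab, ad, ae, af, bd, be, bf, cf, de, df, ef
  2-simplices (10): abd, abe, abf, ade, adf, aef, bde, bdf, bef, def
  3-simplices (5): abde, abdf, abef, adef, bdef

Hence C_0 ≅ Z^6, C_1 ≅ Z^11, C_2 ≅ Z^10, C_3 ≅ Z^5.

The boundary map ∂_1: C_1 → C_0 sends each edge [p,q] (with p < q) to q − p. For instance
  ∂bf = f − b.
The 6×11 boundary matrix has rank 5 and Smith normal form diag(1,1,1,1,1).

∂_2: C_2 → C_1 sends each 2-simplex [p,q,r] to [q,r] − [p,r] + [p,q]. For instance
  ∂bde = de − be + bd,
  ∂bdf = df − bf + bd.
The resulting 11×10 matrix has rank 6, and its Smith normal form has invariant factors (1,1,1,1,1,1).

The boundary map ∂_3: C_3 → C_2 sends each 3-simplex σ to the alternating sum Σ_i (−1)^i (σ with its i-th vertex removed). For instance
  ∂abdf = bdf − adf + abf − abd,
  ∂bdef = def − bef + bdf − bde.
As a 10×5 matrix over Z this has rank 4, with invariant factors (1,1,1,1).

Reading off H_k = ker ∂_k / im ∂_{k+1}:

  H_0: rank C_0 − rank ∂_1 = 6 − 5 = 1, and the invariant factors of ∂_1 are all 1, so H_0 ≅ Z.
  H_1: rank ker ∂_1 − rank ∂_2 = (11 − 5) − 6 = 0, and the invariant factors of ∂_2 are all 1, so H_1 ≅ 0.
  H_2: rank ker ∂_2 − rank ∂_3 = (10 − 6) − 4 = 0, and the invariant factors of ∂_3 are all 1, so H_2 ≅ 0.
  H_3: rank ker ∂_3 − rank ∂_4 = (5 − 4) − 0 = 1, and there is no ∂_4, so H_3 ≅ Z.

H_0 = Z,  H_1 = 0,  H_2 = 0,  H_3 = Z.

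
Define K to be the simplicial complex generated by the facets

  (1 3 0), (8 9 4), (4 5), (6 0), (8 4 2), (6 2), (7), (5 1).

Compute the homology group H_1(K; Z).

H_1 = Z.

Fix the vertex order 0 < 1 < 2 < 3 < 4 < 5 < 6 < 7 < 8 < 9 and write every simplex with vertices in increasing order. Then dim K = 2 and the simplices of K are:

  0-simplices (10): [0], [1], [2], [3], [4], [5], [6], [7], [8], [9]
  1-simplices (12): [0,1], [0,3], [0,6], [1,3], [1,5], [2,4], [2,6], [2,8], [4,5], [4,8], [4,9], [8,9]
  2-simplices (3): [0,1,3], [2,4,8], [4,8,9]

so the chain groups are C_0 ≅ Z^10, C_1 ≅ Z^12, C_2 ≅ Z^3.

∂_1: C_1 → C_0 sends each edge [p,q] (with p < q) to q − p.
This gives a 10×12 integer matrix of rank 8; reducing to Smith normal form yields diagonal entries (1,1,1,1,1,1,1,1).

Boundary ∂_2: C_2 → C_1 acts by ∂[p,q,r] = [q,r] − [p,r] + [p,q]. For instance
  ∂[4,8,9] = [8,9] − [4,9] + [4,8],
  ∂[0,1,3] = [1,3] − [0,3] + [0,1].
This gives a 12×3 integer matrix of rank 3; reducing to Smith normal form yields diagonal entries (1,1,1).

From H_k ≅ ker(∂_k) / im(∂_{k+1}) we obtain:

  H_1: rank ker ∂_1 − rank ∂_2 = (12 − 8) − 3 = 1, and the invariant factors of ∂_2 are all 1, so H_1 ≅ Z.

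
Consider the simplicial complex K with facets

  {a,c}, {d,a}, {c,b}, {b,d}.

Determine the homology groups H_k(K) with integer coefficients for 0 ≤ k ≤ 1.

Take the total order a < b < c < d on the vertex set. Then K (dimension 1) consists of the simplices:

  0-simplices (4): a, b, c, d
  1-simplices (4): ac, ad, bc, bd

so the chain groups are C_0 ≅ Z^4, C_1 ≅ Z^4.

Boundary ∂_1: C_1 → C_0 sends each edge [p,q] (with p < q) to q − p.
As a 4×4 matrix over Z this has rank 3, with invariant factors (1,1,1).

From H_k ≅ ker(∂_k) / im(∂_{k+1}) we obtain:

  H_0: rank C_0 − rank ∂_1 = 4 − 3 = 1, and the invariant factors of ∂_1 are all 1, so H_0 = Z.
  H_1: rank ker ∂_1 − rank ∂_2 = (4 − 3) − 0 = 1, and there is no ∂_2, so H_1 = Z.

H_0 ≅ Z,  H_1 ≅ Z.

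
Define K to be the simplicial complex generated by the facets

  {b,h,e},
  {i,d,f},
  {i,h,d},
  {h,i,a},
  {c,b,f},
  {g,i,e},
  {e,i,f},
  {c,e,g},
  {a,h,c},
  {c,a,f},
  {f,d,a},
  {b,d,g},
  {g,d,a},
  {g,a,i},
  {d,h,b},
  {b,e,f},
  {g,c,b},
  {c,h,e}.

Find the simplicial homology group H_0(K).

H_0 ≅ Z.

Take the total order a < b < c < d < e < f < g < h < i on the vertex set. Then K (dimension 2) consists of the simplices:

  0-simplices (9): a, b, c, d, e, f, g, h, i
  1-simplices (27): ac, ad, af, ag, ah, ai, bc, bd, be, bf, bg, bh, ce, cf, cg, ch, df, dg, dh, di, ef, eg, eh, ei, fi, gi, hi
  2-simplices (18): acf, ach, adf, adg, agi, ahi, bcf, bcg, bdg, bdh, bef, beh, ceg, ceh, dfi, dhi, efi, egi

Hence C_0 ≅ Z^9, C_1 ≅ Z^27, C_2 ≅ Z^18.

∂_1: C_1 → C_0 sends each edge [p,q] (with p < q) to q − p.
The resulting 9×27 matrix has rank 8, and its Smith normal form has invariant factors (1,1,1,1,1,1,1,1).

Boundary ∂_2: C_2 → C_1 maps a triangle to the signed sum of its edges. For instance
  ∂bcf = cf − bf + bc,
  ∂ceh = eh − ch + ce.
The resulting 27×18 matrix has rank 18, and its Smith normal form has invariant factors (1,1,1,1,1,1,1,1,1,1,1,1,1,1,1,1,1,2).

Computing H_k = (kernel of ∂_k) / (image of ∂_{k+1}):

  H_0: rank C_0 − rank ∂_1 = 9 − 8 = 1, and the invariant factors of ∂_1 are all 1, so H_0 = Z.

(K is a triangulation of the Klein bottle.)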